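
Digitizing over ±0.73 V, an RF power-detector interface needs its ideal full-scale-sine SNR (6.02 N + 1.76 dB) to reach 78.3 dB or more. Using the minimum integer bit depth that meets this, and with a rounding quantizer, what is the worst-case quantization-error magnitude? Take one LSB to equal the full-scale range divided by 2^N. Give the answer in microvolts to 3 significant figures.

89.1 µV

The full-scale span is 0.73 − (-0.73) = 1.46 V.
N ≥ (78.3 − 1.76)/6.02 = 12.714 → N_min = 13.
Step size = 1.46/8192 V = 178.22 µV.
|e|_max = LSB/2 = 89.1 µV.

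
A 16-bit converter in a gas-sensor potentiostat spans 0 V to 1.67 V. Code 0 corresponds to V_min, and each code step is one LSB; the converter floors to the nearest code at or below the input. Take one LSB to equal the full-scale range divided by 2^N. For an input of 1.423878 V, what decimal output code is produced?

V_FS = 1.67 V. LSB = 1.67 V / 2^16 ≈ 25.48 µV.
V_in − V_min = 1.423878 − (0) = 1.423878 V.
Divide by LSB: 1.423878 × 65536/1.67 = 55877.4064.
Truncating gives code 55877.

55877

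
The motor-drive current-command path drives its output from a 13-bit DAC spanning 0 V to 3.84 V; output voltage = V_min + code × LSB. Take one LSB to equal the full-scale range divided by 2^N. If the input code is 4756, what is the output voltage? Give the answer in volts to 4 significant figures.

Full-scale range = 3.84 V. LSB = 3.84 V / 2^13.
V_out = V_min + code × LSB = 0 V + 4756 × 3.84 V / 8192
      = 0 + 2.22938 = 2.22938 V.

2.229 V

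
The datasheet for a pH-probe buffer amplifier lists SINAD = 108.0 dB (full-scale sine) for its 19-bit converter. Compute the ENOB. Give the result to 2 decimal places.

17.65 bits

(108.0 − 1.76) / 6.02 = 106.24/6.02 = 17.6478 effective bits.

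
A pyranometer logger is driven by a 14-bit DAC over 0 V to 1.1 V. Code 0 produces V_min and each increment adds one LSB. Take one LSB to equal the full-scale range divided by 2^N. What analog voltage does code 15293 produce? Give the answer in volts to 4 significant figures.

Span = 1.1 V. LSB = 1.1 V / 2^14.
V_out = V_min + code × LSB = 0 V + 15293 × 1.1 V / 16384
      = 0 V + 1.02675 V = 1.02675 V.

1.027 V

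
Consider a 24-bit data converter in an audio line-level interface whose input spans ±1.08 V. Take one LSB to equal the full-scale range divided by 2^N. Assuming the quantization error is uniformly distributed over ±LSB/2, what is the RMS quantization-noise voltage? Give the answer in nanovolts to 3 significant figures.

37.2 nV

Span: 1.08 V − (-1.08 V) = 2.16 V.
LSB = 2.16 V / 2^24 = 128.75 nV.
σ_q = LSB/√12 = 128.75 nV/3.4641 = 37.2 nV.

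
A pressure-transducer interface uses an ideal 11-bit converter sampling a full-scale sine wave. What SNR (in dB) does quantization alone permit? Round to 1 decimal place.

68.0 dB

SNR = 6.02·11 + 1.76 = 67.98 dB.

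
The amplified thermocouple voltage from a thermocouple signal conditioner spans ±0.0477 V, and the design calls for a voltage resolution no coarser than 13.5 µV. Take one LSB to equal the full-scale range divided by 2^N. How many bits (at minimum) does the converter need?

Range = 0.0477 − (-0.0477) = 0.0954 V.
Required number of levels: 0.0954/13.5 µV = 7066.7; smallest N with 2^N ≥ that is 13.

13 bits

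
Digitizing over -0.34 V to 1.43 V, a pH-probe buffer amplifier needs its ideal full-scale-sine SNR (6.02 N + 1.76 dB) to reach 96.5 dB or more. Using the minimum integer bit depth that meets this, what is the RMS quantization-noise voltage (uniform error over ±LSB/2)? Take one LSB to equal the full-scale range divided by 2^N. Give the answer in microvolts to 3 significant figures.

7.80 µV

The full-scale span is 1.43 − (-0.34) = 1.77 V.
Solving 6.02 N ≥ 96.5 − 1.76: N ≥ 15.738. Round up → N = 16.
One LSB is 1.77 V / 65536 = 27.008 µV.
V_rms = LSB/√12 = 7.80 µV.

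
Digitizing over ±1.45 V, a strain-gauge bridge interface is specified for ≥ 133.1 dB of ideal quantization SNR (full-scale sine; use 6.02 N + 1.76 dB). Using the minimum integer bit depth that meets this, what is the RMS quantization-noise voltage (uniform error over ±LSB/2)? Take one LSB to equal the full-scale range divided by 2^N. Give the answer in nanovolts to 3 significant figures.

Range = 1.45 − (-1.45) = 2.9 V.
Required N = ⌈(133.1 − 1.76)/6.02⌉ = ⌈21.817⌉ = 22.
Step size = 2.9/4194304 V = 0.69141 µV.
V_rms = LSB/√12 = 200 nV.

200 nV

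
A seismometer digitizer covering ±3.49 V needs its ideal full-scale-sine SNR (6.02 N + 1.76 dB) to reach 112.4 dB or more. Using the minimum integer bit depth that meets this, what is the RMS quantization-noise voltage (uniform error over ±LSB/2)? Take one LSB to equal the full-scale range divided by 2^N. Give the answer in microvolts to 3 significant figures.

Range = 3.49 − (-3.49) = 6.98 V.
N ≥ (112.4 − 1.76)/6.02 = 18.379 → N_min = 19.
One LSB is 6.98 V / 524288 = 13.313 µV.
RMS noise = LSB/√12 = 3.84 µV.

3.84 µV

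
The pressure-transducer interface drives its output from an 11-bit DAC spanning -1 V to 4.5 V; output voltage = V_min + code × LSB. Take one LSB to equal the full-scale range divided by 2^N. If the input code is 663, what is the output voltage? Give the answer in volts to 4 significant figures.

0.7805 V

Span: 4.5 V − (-1 V) = 5.5 V. LSB = 5.5 V / 2^11.
V_out = -1 + 663 × (5.5/2048) V
      = -1 V + 1.78052 V = 0.780518 V.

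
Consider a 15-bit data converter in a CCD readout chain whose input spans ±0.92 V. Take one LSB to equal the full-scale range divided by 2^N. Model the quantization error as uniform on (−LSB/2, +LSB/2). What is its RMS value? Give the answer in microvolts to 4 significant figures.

16.21 µV

Full-scale range = 0.92 V − (-0.92 V) = 1.84 V.
Step size = 1.84/32768 V = 56.1523 µV.
For a uniform distribution on [−LSB/2, +LSB/2], V_rms = LSB/√12 = 56.1523 µV/3.4641 = 16.21 µV.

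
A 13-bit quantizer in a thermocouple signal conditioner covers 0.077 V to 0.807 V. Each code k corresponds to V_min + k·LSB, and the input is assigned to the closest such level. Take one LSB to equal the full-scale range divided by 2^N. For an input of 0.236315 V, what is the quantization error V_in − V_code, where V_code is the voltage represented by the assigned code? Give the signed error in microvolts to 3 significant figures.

−16.1 µV

Full-scale range = 0.807 V − (0.077 V) = 0.73 V. LSB = 0.73 V / 2^13 ≈ 89.11 µV.
(0.236315 − (0.077)) / LSB = 0.159315 × 8192/0.73 = 1787.8198. Nearest integer: k = 1788.
V_code = 0.077 + (1788/8192) × 0.73 = 0.2363310547 V.
V_in − V_code = 0.236315 − (0.2363310547) = −16.1 µV.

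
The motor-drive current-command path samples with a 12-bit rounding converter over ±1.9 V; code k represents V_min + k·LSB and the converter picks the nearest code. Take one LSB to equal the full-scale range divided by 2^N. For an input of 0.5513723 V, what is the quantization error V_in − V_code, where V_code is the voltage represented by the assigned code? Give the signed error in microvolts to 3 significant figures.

+298 µV

Span: 1.9 V − (-1.9 V) = 3.8 V. LSB = 3.8 V / 2^12 ≈ 0.9277 mV.
Position in LSBs: (0.5513723 − (-1.9)) × 4096/3.8 = 2642.3213; rounding gives k = 2642.
V_code = -1.9 + (2642/4096) × 3.8 = 0.5510742188 V.
V_in − V_code = 0.5513723 − (0.5510742188) = +298 µV.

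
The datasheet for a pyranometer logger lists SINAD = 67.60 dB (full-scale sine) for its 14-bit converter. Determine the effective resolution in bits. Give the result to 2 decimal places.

10.94 bits

(67.60 − 1.76) / 6.02 = 65.84/6.02 = 10.9369 effective bits.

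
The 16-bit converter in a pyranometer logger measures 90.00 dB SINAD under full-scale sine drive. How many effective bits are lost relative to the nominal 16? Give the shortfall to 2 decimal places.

N_eff = (90.00 − 1.76)/6.02 = 14.6578 bits.
Shortfall = 16 − 14.6578 = 1.3422 bits.

1.34 bits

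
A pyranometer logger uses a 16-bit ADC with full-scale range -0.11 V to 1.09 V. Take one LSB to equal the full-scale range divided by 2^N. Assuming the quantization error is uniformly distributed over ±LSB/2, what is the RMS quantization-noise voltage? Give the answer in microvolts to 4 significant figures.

5.286 µV

Span: 1.09 V − (-0.11 V) = 1.2 V.
One LSB is 1.2 V / 65536 = 18.3105 µV.
RMS of a uniform error over width LSB is LSB/√12 = 5.286 µV.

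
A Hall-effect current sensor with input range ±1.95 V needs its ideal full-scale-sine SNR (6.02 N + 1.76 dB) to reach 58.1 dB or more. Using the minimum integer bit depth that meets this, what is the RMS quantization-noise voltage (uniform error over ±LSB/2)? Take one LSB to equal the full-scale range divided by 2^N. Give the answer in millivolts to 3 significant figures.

The full-scale span is 1.95 − (-1.95) = 3.9 V.
Solving 6.02 N ≥ 58.1 − 1.76: N ≥ 9.359. Round up → N = 10.
One LSB is 3.9 V / 1024 = 3.8086 mV.
V_rms = LSB/√12 = 1.10 mV.

1.10 mV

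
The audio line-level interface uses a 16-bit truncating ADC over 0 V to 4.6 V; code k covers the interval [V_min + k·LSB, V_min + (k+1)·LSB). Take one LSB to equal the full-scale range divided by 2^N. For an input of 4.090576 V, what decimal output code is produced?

Range is 4.6 V. LSB = 4.6 V / 2^16 ≈ 70.19 µV.
(V_in − V_min) × 2^16/range = (4.090576 − (0)) × 65536/4.6 = 58278.258.
Floor → code = 58278.

58278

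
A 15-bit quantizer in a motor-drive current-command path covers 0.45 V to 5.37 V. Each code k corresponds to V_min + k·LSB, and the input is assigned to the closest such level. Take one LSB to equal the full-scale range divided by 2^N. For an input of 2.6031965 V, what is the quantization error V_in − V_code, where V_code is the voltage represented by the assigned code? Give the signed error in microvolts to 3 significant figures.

−54.2 µV

Full-scale range = 5.37 V − (0.45 V) = 4.92 V. LSB = 4.92 V / 2^15 ≈ 150.1 µV.
(2.6031965 − (0.45)) / LSB = 2.1531965 × 32768/4.92 = 14340.6388. Nearest integer: k = 14341.
V_code = V_min + k × range/2^15 = 0.45 + 14341 × 4.92/32768 = 2.6032507324 V.
Error = V_in − V_code = 2.6031965 − (2.6032507324) = −54.2 µV.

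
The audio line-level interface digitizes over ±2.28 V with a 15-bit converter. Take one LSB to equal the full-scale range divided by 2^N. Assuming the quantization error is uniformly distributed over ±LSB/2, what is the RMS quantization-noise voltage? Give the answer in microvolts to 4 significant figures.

40.17 µV

Span: 2.28 V − (-2.28 V) = 4.56 V.
LSB = 4.56 V ÷ 2^15 = 4.56/32768 V = 139.160 µV.
For a uniform distribution on [−LSB/2, +LSB/2], V_rms = LSB/√12 = 139.160 µV/3.4641 = 40.17 µV.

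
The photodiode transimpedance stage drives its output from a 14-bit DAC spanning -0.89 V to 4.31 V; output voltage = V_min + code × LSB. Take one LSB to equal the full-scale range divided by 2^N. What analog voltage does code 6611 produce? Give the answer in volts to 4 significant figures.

Span: 4.31 V − (-0.89 V) = 5.2 V. LSB = 5.2 V / 2^14.
Output = V_min + (6611/16384) × range = -0.89 + 0.403503 × 5.2 V
      = -0.89 V + 2.09822 V = 1.20822 V.

1.208 V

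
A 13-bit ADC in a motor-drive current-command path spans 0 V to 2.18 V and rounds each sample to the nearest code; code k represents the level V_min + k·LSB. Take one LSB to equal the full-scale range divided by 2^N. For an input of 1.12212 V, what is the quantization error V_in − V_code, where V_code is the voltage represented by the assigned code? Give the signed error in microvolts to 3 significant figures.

Span = 2.18 V. LSB = 2.18 V / 2^13 ≈ 266.1 µV.
Position in LSBs: (1.12212 − (0)) × 8192/2.18 = 4216.7005; rounding gives k = 4217.
Reconstructed level: 0 + 4217 × 2.18/8192 V = 1.122199707 V.
V_in − V_code = 1.12212 − (1.122199707) = −79.7 µV.

−79.7 µV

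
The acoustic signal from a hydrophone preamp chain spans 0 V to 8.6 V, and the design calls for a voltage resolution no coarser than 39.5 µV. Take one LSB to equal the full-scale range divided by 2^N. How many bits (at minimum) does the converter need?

Range is 8.6 V.
Levels needed ≥ 8.6/39.5 µV = 217700. 2^18 = 262144 suffices, so N_min = 18.

18 bits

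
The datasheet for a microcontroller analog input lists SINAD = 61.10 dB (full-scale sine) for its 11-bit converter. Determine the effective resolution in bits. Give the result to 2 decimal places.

9.86 bits

ENOB = (61.10 − 1.76)/6.02 = 9.8571 bits.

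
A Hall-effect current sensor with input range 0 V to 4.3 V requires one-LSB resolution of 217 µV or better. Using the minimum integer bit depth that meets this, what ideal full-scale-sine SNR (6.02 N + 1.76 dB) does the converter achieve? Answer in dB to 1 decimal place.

Span = 4.3 V.
4.3 V / 217 µV = 19820. Since 2^14 = 16384 and 2^15 = 32768, N = 15.
Ideal SNR at N = 15: 6.02·15 + 1.76 = 92.1 dB.

92.1 dB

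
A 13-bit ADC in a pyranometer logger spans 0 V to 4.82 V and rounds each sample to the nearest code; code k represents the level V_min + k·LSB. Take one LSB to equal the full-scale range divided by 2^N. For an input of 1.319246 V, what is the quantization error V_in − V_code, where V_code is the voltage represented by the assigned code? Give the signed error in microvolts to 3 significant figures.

+100 µV

Full-scale range = 4.82 V. LSB = 4.82 V / 2^13 ≈ 0.5884 mV.
Position in LSBs: (1.319246 − (0)) × 8192/4.82 = 2242.1708; rounding gives k = 2242.
Reconstructed level: 0 + 2242 × 4.82/8192 V = 1.319145508 V.
e = 1.319246 − (1.319145508) = +100 µV.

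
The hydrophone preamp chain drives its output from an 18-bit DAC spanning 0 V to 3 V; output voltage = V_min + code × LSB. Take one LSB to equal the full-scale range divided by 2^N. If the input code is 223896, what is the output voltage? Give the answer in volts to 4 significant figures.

2.562 V

Full-scale range = 3 V. LSB = 3 V / 2^18.
V_out = 0 + 223896 × (3/262144) V
      = 0 + 2.56229 = 2.56229 V.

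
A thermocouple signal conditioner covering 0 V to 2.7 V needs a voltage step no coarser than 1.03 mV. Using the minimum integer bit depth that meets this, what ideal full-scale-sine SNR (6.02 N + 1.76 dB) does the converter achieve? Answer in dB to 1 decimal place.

74.0 dB

Span = 2.7 V.
2.7 V / 1.03 mV = 2621. Since 2^11 = 2048 and 2^12 = 4096, N = 12.
SNR = 6.02 × 12 + 1.76 = 74.00 dB.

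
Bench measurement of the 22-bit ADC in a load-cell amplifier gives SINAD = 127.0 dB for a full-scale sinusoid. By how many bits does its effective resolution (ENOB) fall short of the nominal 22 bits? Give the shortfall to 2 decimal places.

N_eff = (127.0 − 1.76)/6.02 = 20.8040 bits.
22 − 20.8040 = 1.20 bits below nominal.

1.20 bits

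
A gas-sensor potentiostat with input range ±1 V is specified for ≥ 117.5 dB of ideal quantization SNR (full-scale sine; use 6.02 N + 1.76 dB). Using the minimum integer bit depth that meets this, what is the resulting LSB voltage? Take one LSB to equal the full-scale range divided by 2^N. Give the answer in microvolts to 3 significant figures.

1.91 µV

Range = 1 − (-1) = 2 V.
Required N = ⌈(117.5 − 1.76)/6.02⌉ = ⌈19.226⌉ = 20.
LSB = 2 V ÷ 2^20 = 2/1048576 V = 1.91 µV.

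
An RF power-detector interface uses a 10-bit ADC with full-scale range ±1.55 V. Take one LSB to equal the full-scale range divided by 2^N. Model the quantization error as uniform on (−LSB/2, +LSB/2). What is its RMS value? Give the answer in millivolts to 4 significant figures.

0.8739 mV

The full-scale span is 1.55 − (-1.55) = 3.1 V.
Step size = 3.1/1024 V = 3.02734 mV.
RMS of a uniform error over width LSB is LSB/√12 = 0.8739 mV.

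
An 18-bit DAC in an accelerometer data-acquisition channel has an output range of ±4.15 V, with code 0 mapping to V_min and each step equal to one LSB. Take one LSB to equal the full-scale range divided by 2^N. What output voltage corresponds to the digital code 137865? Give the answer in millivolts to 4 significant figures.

Full-scale range = 4.15 V − (-4.15 V) = 8.3 V. LSB = 8.3 V / 2^18.
V_out = -4.15 + 137865 × (8.3/262144) V
      = -4.15 + 4.36508 = 0.215080 V.

215.1 mV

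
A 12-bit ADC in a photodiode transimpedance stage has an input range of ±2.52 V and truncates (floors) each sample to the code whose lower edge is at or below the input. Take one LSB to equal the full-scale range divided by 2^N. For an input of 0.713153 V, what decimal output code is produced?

2627

Range = 2.52 − (-2.52) = 5.04 V. LSB = 5.04 V / 2^12 ≈ 1.230 mV.
(V_in − V_min) × 2^12/range = (0.713153 − (-2.52)) × 4096/5.04 = 2627.578.
Floor → code = 2627.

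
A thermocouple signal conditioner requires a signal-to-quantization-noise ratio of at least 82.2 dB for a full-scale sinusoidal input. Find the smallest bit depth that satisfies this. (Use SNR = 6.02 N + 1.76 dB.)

14 bits

Solving 6.02 N ≥ 82.2 − 1.76: N ≥ 13.362. Round up → N = 14.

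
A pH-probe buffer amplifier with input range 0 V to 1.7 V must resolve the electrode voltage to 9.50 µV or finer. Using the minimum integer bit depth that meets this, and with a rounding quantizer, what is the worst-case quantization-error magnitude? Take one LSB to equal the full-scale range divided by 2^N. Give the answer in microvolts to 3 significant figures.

3.24 µV

Range is 1.7 V.
Need 2^N ≥ 1.7 V / 9.50 µV = 178900 → N_min = 18.
One LSB is 1.7 V / 262144 = 6.4850 µV.
Half an LSB is 3.24 µV.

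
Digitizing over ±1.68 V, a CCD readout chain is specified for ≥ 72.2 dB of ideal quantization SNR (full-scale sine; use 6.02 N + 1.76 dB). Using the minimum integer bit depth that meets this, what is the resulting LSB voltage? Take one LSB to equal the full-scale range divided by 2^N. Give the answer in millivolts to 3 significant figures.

Full-scale range = 1.68 V − (-1.68 V) = 3.36 V.
N ≥ (72.2 − 1.76)/6.02 = 11.701 → N_min = 12.
LSB = 3.36 V / 2^12 = 0.820 mV.

0.820 mV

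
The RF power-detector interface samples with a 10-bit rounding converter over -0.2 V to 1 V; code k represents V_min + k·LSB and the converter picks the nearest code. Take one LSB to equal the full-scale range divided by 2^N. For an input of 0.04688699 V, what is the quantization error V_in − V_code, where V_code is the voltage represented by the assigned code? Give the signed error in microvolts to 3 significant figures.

−379 µV

Full-scale range = 1 V − (-0.2 V) = 1.2 V. LSB = 1.2 V / 2^10 ≈ 1.172 mV.
(V_in − V_min)/LSB = (0.04688699 − (-0.2)) × 1024/1.2 = 210.6769 → nearest code k = 211.
V_code = V_min + k × range/2^10 = -0.2 + 211 × 1.2/1024 = 0.04726562500 V.
V_in − V_code = 0.04688699 − (0.04726562500) = −379 µV.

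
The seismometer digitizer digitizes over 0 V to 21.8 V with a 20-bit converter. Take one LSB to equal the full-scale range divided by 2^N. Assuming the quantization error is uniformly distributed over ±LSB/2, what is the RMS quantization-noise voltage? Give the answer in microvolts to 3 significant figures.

6.00 µV

Span = 21.8 V.
LSB = 21.8 V / 2^20 = 20.790 µV.
For a uniform distribution on [−LSB/2, +LSB/2], V_rms = LSB/√12 = 20.790 µV/3.4641 = 6.00 µV.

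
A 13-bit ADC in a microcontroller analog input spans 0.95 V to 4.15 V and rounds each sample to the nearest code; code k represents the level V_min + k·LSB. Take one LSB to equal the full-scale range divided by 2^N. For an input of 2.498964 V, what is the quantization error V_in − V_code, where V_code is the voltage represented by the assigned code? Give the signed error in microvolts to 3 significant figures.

+136 µV

Range = 4.15 − (0.95) = 3.2 V. LSB = 3.2 V / 2^13 ≈ 390.6 µV.
(V_in − V_min)/LSB = (2.498964 − (0.95)) × 8192/3.2 = 3965.3478 → nearest code k = 3965.
V_code = V_min + k × range/2^13 = 0.95 + 3965 × 3.2/8192 = 2.498828125 V.
e = 2.498964 − (2.498828125) = +136 µV.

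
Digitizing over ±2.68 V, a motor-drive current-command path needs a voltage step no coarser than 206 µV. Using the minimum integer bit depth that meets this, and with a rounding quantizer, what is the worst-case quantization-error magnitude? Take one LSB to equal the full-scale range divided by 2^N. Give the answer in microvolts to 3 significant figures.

81.8 µV

The full-scale span is 2.68 − (-2.68) = 5.36 V.
Required number of levels: 5.36/206 µV = 26019; smallest N with 2^N ≥ that is 15.
LSB = 5.36 V / 2^15 = 163.57 µV.
|e|_max = LSB/2 = 81.8 µV.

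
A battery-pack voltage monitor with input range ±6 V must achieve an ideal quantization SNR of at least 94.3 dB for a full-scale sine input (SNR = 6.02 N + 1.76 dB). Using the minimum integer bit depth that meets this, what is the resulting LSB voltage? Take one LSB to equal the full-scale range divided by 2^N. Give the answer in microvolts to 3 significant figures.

The full-scale span is 6 − (-6) = 12 V.
Required N = ⌈(94.3 − 1.76)/6.02⌉ = ⌈15.372⌉ = 16.
One LSB is 12 V / 65536 = 183 µV.

183 µV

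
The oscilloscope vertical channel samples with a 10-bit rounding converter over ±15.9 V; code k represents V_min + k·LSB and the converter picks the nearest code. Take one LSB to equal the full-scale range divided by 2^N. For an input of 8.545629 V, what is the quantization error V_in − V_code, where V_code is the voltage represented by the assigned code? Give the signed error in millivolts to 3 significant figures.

The full-scale span is 15.9 − (-15.9) = 31.8 V. LSB = 31.8 V / 2^10 ≈ 31.05 mV.
(8.545629 − (-15.9)) / LSB = 24.445629 × 1024/31.8 = 787.1800. Nearest integer: k = 787.
Reconstructed level: -15.9 + 787 × 31.8/1024 V = 8.540039063 V.
Error = V_in − V_code = 8.545629 − (8.540039063) = +5.59 mV.

+5.59 mV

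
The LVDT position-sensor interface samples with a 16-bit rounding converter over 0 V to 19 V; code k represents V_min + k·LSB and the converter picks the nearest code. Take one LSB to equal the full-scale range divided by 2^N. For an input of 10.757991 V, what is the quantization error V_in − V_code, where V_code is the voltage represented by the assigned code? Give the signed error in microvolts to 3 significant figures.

Span = 19 V. LSB = 19 V / 2^16 ≈ 289.9 µV.
(V_in − V_min)/LSB = (10.757991 − (0)) × 65536/19 = 37107.1420 → nearest code k = 37107.
V_code = V_min + k × range/2^16 = 0 + 37107 × 19/65536 = 10.757949829 V.
e = 10.757991 − (10.757949829) = +41.2 µV.

+41.2 µV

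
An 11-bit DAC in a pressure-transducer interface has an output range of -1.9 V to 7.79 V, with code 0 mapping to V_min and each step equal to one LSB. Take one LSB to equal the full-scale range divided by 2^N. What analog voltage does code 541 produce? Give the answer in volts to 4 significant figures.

0.6597 V

The full-scale span is 7.79 − (-1.9) = 9.69 V. LSB = 9.69 V / 2^11.
V_out = -1.9 + 541 × (9.69/2048) V
      = -1.9 + 2.55971 = 0.659712 V.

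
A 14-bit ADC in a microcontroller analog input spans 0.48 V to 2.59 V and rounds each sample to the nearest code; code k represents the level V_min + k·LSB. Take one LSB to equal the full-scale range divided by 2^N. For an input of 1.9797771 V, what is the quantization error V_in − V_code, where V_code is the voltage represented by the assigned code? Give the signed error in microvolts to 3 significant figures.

−43.5 µV

Span: 2.59 V − (0.48 V) = 2.11 V. LSB = 2.11 V / 2^14 ≈ 128.8 µV.
Position in LSBs: (1.9797771 − (0.48)) × 16384/2.11 = 11645.6626; rounding gives k = 11646.
V_code = V_min + k × range/2^14 = 0.48 + 11646 × 2.11/16384 = 1.9798205566 V.
Error = V_in − V_code = 1.9797771 − (1.9798205566) = −43.5 µV.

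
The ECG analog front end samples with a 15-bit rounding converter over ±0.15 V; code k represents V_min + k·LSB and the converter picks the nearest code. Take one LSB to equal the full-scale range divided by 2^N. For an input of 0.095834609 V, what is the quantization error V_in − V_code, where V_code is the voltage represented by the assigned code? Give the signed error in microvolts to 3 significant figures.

−2.79 µV

Full-scale range = 0.15 V − (-0.15 V) = 0.3 V. LSB = 0.3 V / 2^15 ≈ 9.155 µV.
(0.095834609 − (-0.15)) / LSB = 0.245834609 × 32768/0.3 = 26851.6949. Nearest integer: k = 26852.
V_code = -0.15 + (26852/32768) × 0.3 = 0.095837402344 V.
Error = V_in − V_code = 0.095834609 − (0.095837402344) = −2.79 µV.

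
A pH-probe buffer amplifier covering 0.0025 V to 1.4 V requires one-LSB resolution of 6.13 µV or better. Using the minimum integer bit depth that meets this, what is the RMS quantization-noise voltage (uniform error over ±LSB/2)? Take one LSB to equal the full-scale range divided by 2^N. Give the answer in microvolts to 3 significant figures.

1.54 µV

Span: 1.4 V − (0.0025 V) = 1.3975 V.
Need 2^N ≥ 1.3975 V / 6.13 µV = 228000 → N_min = 18.
LSB = 1.3975 V / 2^18 = 5.3310 µV.
RMS noise = LSB/√12 = 1.54 µV.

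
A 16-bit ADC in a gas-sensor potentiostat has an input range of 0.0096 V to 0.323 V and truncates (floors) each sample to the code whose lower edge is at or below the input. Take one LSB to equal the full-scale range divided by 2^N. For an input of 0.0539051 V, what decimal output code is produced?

The full-scale span is 0.323 − (0.0096) = 0.3134 V. LSB = 0.3134 V / 2^16 ≈ 4.782 µV.
V_in − V_min = 0.0539051 − (0.0096) = 0.0443051 V.
Divide by LSB: 0.0443051 × 65536/0.3134 = 9264.7704.
Truncating gives code 9264.

9264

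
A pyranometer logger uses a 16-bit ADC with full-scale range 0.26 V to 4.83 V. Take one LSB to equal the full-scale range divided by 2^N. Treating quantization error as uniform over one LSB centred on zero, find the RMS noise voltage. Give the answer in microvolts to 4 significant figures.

20.13 µV

Span: 4.83 V − (0.26 V) = 4.57 V.
LSB = 4.57 V ÷ 2^16 = 4.57/65536 V = 69.7327 µV.
RMS of a uniform error over width LSB is LSB/√12 = 20.13 µV.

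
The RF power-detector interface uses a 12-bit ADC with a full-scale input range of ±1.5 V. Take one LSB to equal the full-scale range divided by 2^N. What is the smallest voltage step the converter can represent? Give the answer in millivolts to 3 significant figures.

Span: 1.5 V − (-1.5 V) = 3 V.
There are 2^12 = 4096 steps.
Step size = 3/4096 V = 0.732 mV.

0.732 mV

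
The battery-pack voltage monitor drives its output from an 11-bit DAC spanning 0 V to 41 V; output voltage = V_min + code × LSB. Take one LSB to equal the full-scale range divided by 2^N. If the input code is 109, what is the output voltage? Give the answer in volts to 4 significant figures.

Full-scale range = 41 V. LSB = 41 V / 2^11.
V_out = 0 + 109 × (41/2048) V
      = 0 V + 2.18213 V = 2.18213 V.

2.182 V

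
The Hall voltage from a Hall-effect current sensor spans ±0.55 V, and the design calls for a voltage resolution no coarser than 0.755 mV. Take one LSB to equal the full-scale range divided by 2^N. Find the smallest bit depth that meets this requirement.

11 bits

Full-scale range = 0.55 V − (-0.55 V) = 1.1 V.
Levels needed ≥ 1.1/0.755 mV = 1457. 2^11 = 2048 suffices, so N_min = 11.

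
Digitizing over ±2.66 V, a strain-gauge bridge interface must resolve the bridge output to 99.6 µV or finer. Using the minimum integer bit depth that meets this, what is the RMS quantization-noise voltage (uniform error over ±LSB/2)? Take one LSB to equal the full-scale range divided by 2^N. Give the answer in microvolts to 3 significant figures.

Span: 2.66 V − (-2.66 V) = 5.32 V.
Levels needed ≥ 5.32/99.6 µV = 53410. 2^16 = 65536 suffices, so N_min = 16.
One LSB is 5.32 V / 65536 = 81.177 µV.
V_rms = LSB/√12 = 23.4 µV.

23.4 µV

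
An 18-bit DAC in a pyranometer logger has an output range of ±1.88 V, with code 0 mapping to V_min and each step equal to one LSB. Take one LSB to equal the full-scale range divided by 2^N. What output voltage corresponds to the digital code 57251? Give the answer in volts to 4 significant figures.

-1.059 V

The full-scale span is 1.88 − (-1.88) = 3.76 V. LSB = 3.76 V / 2^18.
V_out = -1.88 + 57251 × (3.76/262144) V
      = -1.88 V + 0.821166 V = -1.05883 V.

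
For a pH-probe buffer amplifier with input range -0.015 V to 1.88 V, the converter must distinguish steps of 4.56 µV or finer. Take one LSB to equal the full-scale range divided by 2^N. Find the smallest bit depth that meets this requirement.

The full-scale span is 1.88 − (-0.015) = 1.895 V.
Need 2^N ≥ 1.895 V / 4.56 µV = 415600 → N_min = 19.

19 bits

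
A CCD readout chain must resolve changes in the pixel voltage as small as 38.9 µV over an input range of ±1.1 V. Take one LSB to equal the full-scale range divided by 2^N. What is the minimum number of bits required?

Span: 1.1 V − (-1.1 V) = 2.2 V.
2.2 V / 38.9 µV = 56560. Since 2^15 = 32768 and 2^16 = 65536, N = 16.

16 bits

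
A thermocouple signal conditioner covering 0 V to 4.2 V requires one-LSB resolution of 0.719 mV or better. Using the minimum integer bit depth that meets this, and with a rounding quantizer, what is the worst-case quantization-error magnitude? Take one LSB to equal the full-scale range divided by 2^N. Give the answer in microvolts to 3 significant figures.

256 µV

Span = 4.2 V.
4.2 V / 0.719 mV = 5841. Since 2^12 = 4096 and 2^13 = 8192, N = 13.
LSB = 4.2 V / 2^13 = 0.51270 mV.
Max error for round-to-nearest is LSB/2 = 256 µV.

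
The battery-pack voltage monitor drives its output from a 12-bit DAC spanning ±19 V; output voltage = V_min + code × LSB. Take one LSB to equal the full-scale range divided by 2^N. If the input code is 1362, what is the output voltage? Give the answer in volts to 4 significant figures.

-6.364 V

Full-scale range = 19 V − (-19 V) = 38 V. LSB = 38 V / 2^12.
V_out = V_min + code × LSB = -19 V + 1362 × 38 V / 4096
      = -19 + 12.6357 = -6.36426 V.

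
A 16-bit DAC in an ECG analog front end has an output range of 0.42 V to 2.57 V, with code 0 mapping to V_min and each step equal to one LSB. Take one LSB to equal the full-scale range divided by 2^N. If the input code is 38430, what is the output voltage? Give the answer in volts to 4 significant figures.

1.681 V

Full-scale range = 2.57 V − (0.42 V) = 2.15 V. LSB = 2.15 V / 2^16.
V_out = 0.42 + 38430 × (2.15/65536) V
      = 0.42 V + 1.26075 V = 1.68075 V.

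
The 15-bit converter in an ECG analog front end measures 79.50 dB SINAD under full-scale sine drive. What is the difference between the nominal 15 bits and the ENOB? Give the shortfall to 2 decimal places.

Effective bits = (79.50 − 1.76)/6.02 = 12.9136.
Lost resolution: 15 − 12.9136 = 2.0864 bits.

2.09 bits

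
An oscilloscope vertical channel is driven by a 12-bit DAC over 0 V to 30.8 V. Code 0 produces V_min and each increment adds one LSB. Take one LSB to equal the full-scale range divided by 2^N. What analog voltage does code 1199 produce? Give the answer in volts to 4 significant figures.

9.016 V

Range is 30.8 V. LSB = 30.8 V / 2^12.
V_out = V_min + code × LSB = 0 V + 1199 × 30.8 V / 4096
      = 0 V + 9.01592 V = 9.01592 V.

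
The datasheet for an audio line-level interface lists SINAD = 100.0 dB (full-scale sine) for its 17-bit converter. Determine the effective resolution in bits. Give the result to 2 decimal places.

ENOB = (100.0 − 1.76)/6.02 = 16.3189 bits.

16.32 bits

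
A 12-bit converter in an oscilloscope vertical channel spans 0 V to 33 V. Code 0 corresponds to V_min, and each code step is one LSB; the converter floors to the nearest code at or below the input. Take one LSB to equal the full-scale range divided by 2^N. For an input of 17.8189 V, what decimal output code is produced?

2211

Full-scale range = 33 V. LSB = 33 V / 2^12 ≈ 8.057 mV.
code = ⌊(V_in − V_min)/LSB⌋ = ⌊(V_in − V_min) × 2^12 / range⌋
     = ⌊(17.8189 − (0)) × 4096 / 33⌋ = ⌊17.8189 × 4096/33⌋
     = ⌊2211.703⌋ = 2211.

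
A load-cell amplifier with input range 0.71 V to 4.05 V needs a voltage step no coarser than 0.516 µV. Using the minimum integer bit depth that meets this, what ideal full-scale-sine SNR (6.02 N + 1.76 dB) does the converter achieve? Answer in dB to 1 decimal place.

140.2 dB

The full-scale span is 4.05 − (0.71) = 3.34 V.
3.34 V / 0.516 µV = 6.473e6. Since 2^22 = 4194304 and 2^23 = 8388608, N = 23.
6.02(23) + 1.76 = 140.22 dB.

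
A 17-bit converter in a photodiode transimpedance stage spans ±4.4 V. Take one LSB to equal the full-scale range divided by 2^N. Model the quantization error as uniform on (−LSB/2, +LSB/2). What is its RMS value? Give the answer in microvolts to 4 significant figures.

Range = 4.4 − (-4.4) = 8.8 V.
LSB = 8.8 V / 2^17 = 67.1387 µV.
σ_q = LSB/√12 = 67.1387 µV/3.4641 = 19.38 µV.

19.38 µV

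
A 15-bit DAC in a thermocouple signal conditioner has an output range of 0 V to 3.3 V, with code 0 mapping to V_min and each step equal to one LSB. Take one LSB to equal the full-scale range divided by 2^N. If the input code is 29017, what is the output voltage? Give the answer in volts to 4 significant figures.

2.922 V

Span = 3.3 V. LSB = 3.3 V / 2^15.
V_out = V_min + code × LSB = 0 V + 29017 × 3.3 V / 32768
      = 0 V + 2.92224 V = 2.92224 V.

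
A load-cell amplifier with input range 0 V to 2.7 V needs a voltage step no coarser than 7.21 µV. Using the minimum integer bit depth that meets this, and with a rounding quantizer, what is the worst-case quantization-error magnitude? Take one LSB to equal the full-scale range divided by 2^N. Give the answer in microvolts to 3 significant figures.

Range is 2.7 V.
Required number of levels: 2.7/7.21 µV = 374480; smallest N with 2^N ≥ that is 19.
LSB = 2.7 V ÷ 2^19 = 2.7/524288 V = 5.1498 µV.
Max error for round-to-nearest is LSB/2 = 2.57 µV.

2.57 µV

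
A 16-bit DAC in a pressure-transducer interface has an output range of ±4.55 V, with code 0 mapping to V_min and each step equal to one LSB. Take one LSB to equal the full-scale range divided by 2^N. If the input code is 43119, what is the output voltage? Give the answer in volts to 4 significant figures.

Span: 4.55 V − (-4.55 V) = 9.1 V. LSB = 9.1 V / 2^16.
V_out = -4.55 + 43119 × (9.1/65536) V
      = -4.55 V + 5.98729 V = 1.43729 V.

1.437 V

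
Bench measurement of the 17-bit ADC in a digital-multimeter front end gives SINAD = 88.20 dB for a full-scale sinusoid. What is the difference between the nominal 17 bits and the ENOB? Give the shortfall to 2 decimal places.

Effective bits = (88.20 − 1.76)/6.02 = 14.3588.
Shortfall = 17 − 14.3588 = 2.6412 bits.

2.64 bits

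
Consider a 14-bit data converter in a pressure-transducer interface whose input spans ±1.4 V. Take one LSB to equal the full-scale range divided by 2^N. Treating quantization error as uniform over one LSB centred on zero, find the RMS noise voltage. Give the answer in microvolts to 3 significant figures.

49.3 µV

Span: 1.4 V − (-1.4 V) = 2.8 V.
One LSB is 2.8 V / 16384 = 170.90 µV.
RMS of a uniform error over width LSB is LSB/√12 = 49.3 µV.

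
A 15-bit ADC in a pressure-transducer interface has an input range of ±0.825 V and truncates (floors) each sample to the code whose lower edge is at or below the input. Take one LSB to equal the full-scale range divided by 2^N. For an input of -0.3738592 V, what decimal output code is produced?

8959

The full-scale span is 0.825 − (-0.825) = 1.65 V. LSB = 1.65 V / 2^15 ≈ 50.35 µV.
(V_in − V_min) × 2^15/range = (-0.3738592 − (-0.825)) × 32768/1.65 = 8959.383.
Floor → code = 8959.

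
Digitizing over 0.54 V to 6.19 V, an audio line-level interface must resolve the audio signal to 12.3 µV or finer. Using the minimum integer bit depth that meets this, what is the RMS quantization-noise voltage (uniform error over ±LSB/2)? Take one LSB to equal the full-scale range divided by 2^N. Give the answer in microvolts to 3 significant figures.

3.11 µV

Span: 6.19 V − (0.54 V) = 5.65 V.
Required number of levels: 5.65/12.3 µV = 459350; smallest N with 2^N ≥ that is 19.
Step size = 5.65/524288 V = 10.777 µV.
σ_q = LSB/√12 = 10.777 µV/3.4641 = 3.11 µV.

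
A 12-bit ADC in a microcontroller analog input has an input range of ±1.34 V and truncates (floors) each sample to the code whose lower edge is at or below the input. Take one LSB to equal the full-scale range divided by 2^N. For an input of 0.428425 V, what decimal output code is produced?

2702

Span: 1.34 V − (-1.34 V) = 2.68 V. LSB = 2.68 V / 2^12 ≈ 0.6543 mV.
(V_in − V_min) × 2^12/range = (0.428425 − (-1.34)) × 4096/2.68 = 2702.787.
Floor → code = 2702.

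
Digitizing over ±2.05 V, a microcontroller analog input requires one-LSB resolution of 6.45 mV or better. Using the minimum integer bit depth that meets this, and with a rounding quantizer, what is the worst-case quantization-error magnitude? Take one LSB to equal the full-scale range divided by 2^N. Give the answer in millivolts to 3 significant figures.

2.00 mV

Full-scale range = 2.05 V − (-2.05 V) = 4.1 V.
4.1 V / 6.45 mV = 635.7. Since 2^9 = 512 and 2^10 = 1024, N = 10.
LSB = 4.1 V / 2^10 = 4.0039 mV.
Half an LSB is 2.00 mV.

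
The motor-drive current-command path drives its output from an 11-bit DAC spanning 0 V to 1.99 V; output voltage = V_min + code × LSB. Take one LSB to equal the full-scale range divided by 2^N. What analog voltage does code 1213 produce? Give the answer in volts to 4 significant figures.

V_FS = 1.99 V. LSB = 1.99 V / 2^11.
Output = V_min + (1213/2048) × range = 0 + 0.592285 × 1.99 V
      = 0 + 1.17865 = 1.17865 V.

1.179 V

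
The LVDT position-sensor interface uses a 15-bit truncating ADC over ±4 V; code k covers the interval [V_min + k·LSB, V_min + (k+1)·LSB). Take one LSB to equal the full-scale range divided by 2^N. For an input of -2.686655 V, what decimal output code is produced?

5379

Span: 4 V − (-4 V) = 8 V. LSB = 8 V / 2^15 ≈ 244.1 µV.
(V_in − V_min) × 2^15/range = (-2.686655 − (-4)) × 32768/8 = 5379.461.
Floor → code = 5379.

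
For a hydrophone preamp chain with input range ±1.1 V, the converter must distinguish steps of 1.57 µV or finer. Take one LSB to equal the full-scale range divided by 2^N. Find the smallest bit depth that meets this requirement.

Full-scale range = 1.1 V − (-1.1 V) = 2.2 V.
2.2 V / 1.57 µV = 1.401e6. Since 2^20 = 1048576 and 2^21 = 2097152, N = 21.

21 bits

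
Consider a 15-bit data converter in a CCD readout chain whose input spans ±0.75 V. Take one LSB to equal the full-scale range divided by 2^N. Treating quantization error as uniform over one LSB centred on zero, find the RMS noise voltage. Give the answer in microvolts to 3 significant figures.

13.2 µV

Span: 0.75 V − (-0.75 V) = 1.5 V.
Step size = 1.5/32768 V = 45.776 µV.
RMS of a uniform error over width LSB is LSB/√12 = 13.2 µV.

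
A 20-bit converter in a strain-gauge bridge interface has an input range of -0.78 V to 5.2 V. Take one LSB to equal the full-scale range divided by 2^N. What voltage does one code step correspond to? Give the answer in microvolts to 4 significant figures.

5.703 µV

The full-scale span is 5.2 − (-0.78) = 5.98 V.
There are 2^20 = 1048576 steps.
LSB = 5.98 V / 2^20 = 5.703 µV.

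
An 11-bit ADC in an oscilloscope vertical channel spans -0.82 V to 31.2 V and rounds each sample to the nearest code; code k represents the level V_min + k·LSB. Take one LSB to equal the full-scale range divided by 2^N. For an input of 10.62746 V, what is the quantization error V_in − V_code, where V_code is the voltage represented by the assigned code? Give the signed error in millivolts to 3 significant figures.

The full-scale span is 31.2 − (-0.82) = 32.02 V. LSB = 32.02 V / 2^11 ≈ 15.63 mV.
Position in LSBs: (10.62746 − (-0.82)) × 2048/32.02 = 732.1798; rounding gives k = 732.
Reconstructed level: -0.82 + 732 × 32.02/2048 V = 10.62464844 V.
Error = V_in − V_code = 10.62746 − (10.62464844) = +2.81 mV.

+2.81 mV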